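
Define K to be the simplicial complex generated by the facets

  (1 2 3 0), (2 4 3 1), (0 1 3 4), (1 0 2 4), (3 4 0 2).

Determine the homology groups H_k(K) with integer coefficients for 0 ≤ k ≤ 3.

H_0 ≅ Z,  H_1 = 0,  H_2 = 0,  H_3 ≅ Z.

We work with the vertex ordering 0 < 1 < 2 < 3 < 4. The simplices of K, each written with vertices in increasing order, are:

  0-simplices (5): [0], [1], [2], [3], [4]
  1-simplices (10): [0,1], [0,2], [0,3], [0,4], [1,2], [1,3], [1,4], [2,3], [2,4], [3,4]
  2-simplices (10): [0,1,2], [0,1,3], [0,1,4], [0,2,3], [0,2,4], [0,3,4], [1,2,3], [1,2,4], [1,3,4], [2,3,4]
  3-simplices (5): [0,1,2,3], [0,1,2,4], [0,1,3,4], [0,2,3,4], [1,2,3,4]

so the chain groups are C_0 ≅ Z^5, C_1 ≅ Z^10, C_2 ≅ Z^10, C_3 ≅ Z^5.

The boundary map ∂_1: C_1 → C_0 maps an edge to its endpoints' difference, ∂[p,q] = q − p. For instance
  ∂[0,4] = [4] − [0].
As a 5×10 matrix over Z this has rank 4, with invariant factors (1,1,1,1).

∂_2: C_2 → C_1 sends each 2-simplex [p,q,r] to [q,r] − [p,r] + [p,q]. For instance
  ∂[0,2,4] = [2,4] − [0,4] + [0,2],
  ∂[1,3,4] = [3,4] − [1,4] + [1,3].
The 10×10 boundary matrix has rank 6 and Smith normal form diag(1,1,1,1,1,1).

∂_3: C_3 → C_2 sends each 3-simplex σ to the alternating sum Σ_i (−1)^i (σ with its i-th vertex removed). For instance
  ∂[0,1,2,3] = [1,2,3] − [0,2,3] + [0,1,3] − [0,1,2],
  ∂[0,1,2,4] = [1,2,4] − [0,2,4] + [0,1,4] − [0,1,2].
The 10×5 boundary matrix has rank 4 and Smith normal form diag(1,1,1,1).

Now H_k = ker ∂_k / im ∂_{k+1}, so:

  H_0: rank C_0 − rank ∂_1 = 5 − 4 = 1, and the invariant factors of ∂_1 are all 1, so H_0 = Z.
  H_1: rank ker ∂_1 − rank ∂_2 = (10 − 4) − 6 = 0, and the invariant factors of ∂_2 are all 1, so H_1 = 0.
  H_2: rank ker ∂_2 − rank ∂_3 = (10 − 6) − 4 = 0, and the invariant factors of ∂_3 are all 1, so H_2 = 0.
  H_3: rank ker ∂_3 − rank ∂_4 = (5 − 4) − 0 = 1, and there is no ∂_4, so H_3 = Z.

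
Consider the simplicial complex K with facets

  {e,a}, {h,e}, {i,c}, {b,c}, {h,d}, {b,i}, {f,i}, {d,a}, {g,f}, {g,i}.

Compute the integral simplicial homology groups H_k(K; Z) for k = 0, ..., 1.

We work with the vertex ordering a < b < c < d < e < f < g < h < i. The simplices of K, each written with vertices in increasing order, are:

  0-simplices (9): a, b, c, d, e, f, g, h, i
  1-simplices (10): ad, ae, bc, bi, ci, dh, eh, fg, fi, gi

so the chain groups are C_0 ≅ Z^9, C_1 ≅ Z^10.

The boundary map ∂_1: C_1 → C_0 is given by ∂[p,q] = [q] − [p].
The 9×10 boundary matrix has rank 7 and Smith normal form diag(1,1,1,1,1,1,1).

From H_k ≅ ker(∂_k) / im(∂_{k+1}) we obtain:

  H_0: rank C_0 − rank ∂_1 = 9 − 7 = 2, and the invariant factors of ∂_1 are all 1, so H_0 = Z^2.
  H_1: rank ker ∂_1 − rank ∂_2 = (10 − 7) − 0 = 3, and there is no ∂_2, so H_1 = Z^3.

As a check, the Euler characteristic is 9 − 10 = -1, which agrees with 2 − 3 = -1.

H_0 ≅ Z^2,  H_1 ≅ Z^3.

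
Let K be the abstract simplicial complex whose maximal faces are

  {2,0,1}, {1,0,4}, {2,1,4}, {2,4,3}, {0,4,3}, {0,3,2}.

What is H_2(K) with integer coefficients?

H_2 ≅ Z.

Fix the vertex order 0 < 1 < 2 < 3 < 4 and write every simplex with vertices in increasing order. Then dim K = 2 and the simplices of K are:

  0-simplices (5): [0], [1], [2], [3], [4]
  1-simplices (9): [0,1], [0,2], [0,3], [0,4], [1,2], [1,4], [2,3], [2,4], [3,4]
  2-simplices (6): [0,1,2], [0,1,4], [0,2,3], [0,3,4], [1,2,4], [2,3,4]

so the chain groups are C_0 ≅ Z^5, C_1 ≅ Z^9, C_2 ≅ Z^6.

Boundary ∂_1: C_1 → C_0 sends each edge [p,q] (with p < q) to q − p.
The 5×9 boundary matrix has rank 4 and Smith normal form diag(1,1,1,1).

The boundary map ∂_2: C_2 → C_1 acts by ∂[p,q,r] = [q,r] − [p,r] + [p,q]. For instance
  ∂[0,1,4] = [1,4] − [0,4] + [0,1],
  ∂[0,3,4] = [3,4] − [0,4] + [0,3].
The 9×6 boundary matrix has rank 5 and Smith normal form diag(1,1,1,1,1).

From H_k ≅ ker(∂_k) / im(∂_{k+1}) we obtain:

  H_2: rank ker ∂_2 − rank ∂_3 = (6 − 5) − 0 = 1, and there is no ∂_3, so H_2 ≅ Z.

(K is a triangulation of the 2-sphere S^2.)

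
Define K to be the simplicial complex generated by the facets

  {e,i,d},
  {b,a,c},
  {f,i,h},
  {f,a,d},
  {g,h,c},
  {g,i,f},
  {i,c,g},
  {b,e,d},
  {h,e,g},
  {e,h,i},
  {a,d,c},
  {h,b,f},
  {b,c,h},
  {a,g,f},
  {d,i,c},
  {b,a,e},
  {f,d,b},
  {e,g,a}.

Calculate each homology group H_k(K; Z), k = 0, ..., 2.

H_0 = Z,  H_1 = Z ⊕ Z/2Z,  H_2 = 0.

We work with the vertex ordering a < b < c < d < e < f < g < h < i. The simplices of K, each written with vertices in increasing order, are:

  0-simplices (9): a, b, c, d, e, f, g, h, i
  1-simplices (27): ab, ac, ad, ae, af, ag, bc, bd, be, bf, bh, cd, cg, ch, ci, de, df, di, eg, eh, ei, fg, fh, fi, gh, gi, hi
  2-simplices (18): abc, abe, acd, adf, aeg, afg, bch, bde, bdf, bfh, cdi, cgh, cgi, dei, egh, ehi, fgi, fhi

so the chain groups are C_0 ≅ Z^9, C_1 ≅ Z^27, C_2 ≅ Z^18.

Boundary ∂_1: C_1 → C_0 is given by ∂[p,q] = [q] − [p]. For instance
  ∂be = e − b.
As a 9×27 matrix over Z this has rank 8, with invariant factors (1,1,1,1,1,1,1,1).

Boundary ∂_2: C_2 → C_1 acts by ∂[p,q,r] = [q,r] − [p,r] + [p,q]. For instance
  ∂abc = bc − ac + ab,
  ∂acd = cd − ad + ac.
As a 27×18 matrix over Z this has rank 18, with invariant factors (1,1,1,1,1,1,1,1,1,1,1,1,1,1,1,1,1,2).

Now H_k = ker ∂_k / im ∂_{k+1}, so:

  H_0: rank C_0 − rank ∂_1 = 9 − 8 = 1, and the invariant factors of ∂_1 are all 1, so H_0 ≅ Z.
  H_1: rank ker ∂_1 − rank ∂_2 = (27 − 8) − 18 = 1, and ∂_2 has invariant factor 2 > 1, so H_1 ≅ Z ⊕ Z/2Z.
  H_2: rank ker ∂_2 − rank ∂_3 = (18 − 18) − 0 = 0, and there is no ∂_3, so H_2 ≅ 0.

(K is a triangulation of the Klein bottle.)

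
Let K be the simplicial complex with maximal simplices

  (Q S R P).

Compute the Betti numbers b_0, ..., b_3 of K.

Fix the vertex order P < Q < R < S and write every simplex with vertices in increasing order. Then dim K = 3 and the simplices of K are:

  0-simplices (4): P, Q, R, S
  1-simplices (6): PQ, PR, PS, QR, QS, RS
  2-simplices (4): PQR, PQS, PRS, QRS
  3-simplices (1): PQRS

so the chain groups are C_0 ≅ Z^4, C_1 ≅ Z^6, C_2 ≅ Z^4, C_3 ≅ Z^1.

∂_1: C_1 → C_0 sends each edge [p,q] (with p < q) to q − p.
The 4×6 boundary matrix has rank 3 and Smith normal form diag(1,1,1).

Boundary ∂_2: C_2 → C_1 maps a triangle to the signed sum of its edges. For instance
  ∂QRS = RS − QS + QR,
  ∂PQS = QS − PS + PQ.
As a 6×4 matrix over Z this has rank 3, with invariant factors (1,1,1).

Boundary ∂_3: C_3 → C_2 sends each 3-simplex σ to the alternating sum Σ_i (−1)^i (σ with its i-th vertex removed). For instance
  ∂PQRS = QRS − PRS + PQS − PQR.
The 4×1 boundary matrix has rank 1 and Smith normal form diag(1).

Reading off H_k = ker ∂_k / im ∂_{k+1}:

  H_0: rank C_0 − rank ∂_1 = 4 − 3 = 1, and the invariant factors of ∂_1 are all 1, so H_0 = Z.
  H_1: rank ker ∂_1 − rank ∂_2 = (6 − 3) − 3 = 0, and the invariant factors of ∂_2 are all 1, so H_1 = 0.
  H_2: rank ker ∂_2 − rank ∂_3 = (4 − 3) − 1 = 0, and the invariant factors of ∂_3 are all 1, so H_2 = 0.
  H_3: rank ker ∂_3 − rank ∂_4 = (1 − 1) − 0 = 0, and there is no ∂_4, so H_3 = 0.

Hence the Betti numbers are b_0 = 1, b_1 = 0, b_2 = 0, b_3 = 0.

b_0 = 1, b_1 = 0, b_2 = 0, b_3 = 0.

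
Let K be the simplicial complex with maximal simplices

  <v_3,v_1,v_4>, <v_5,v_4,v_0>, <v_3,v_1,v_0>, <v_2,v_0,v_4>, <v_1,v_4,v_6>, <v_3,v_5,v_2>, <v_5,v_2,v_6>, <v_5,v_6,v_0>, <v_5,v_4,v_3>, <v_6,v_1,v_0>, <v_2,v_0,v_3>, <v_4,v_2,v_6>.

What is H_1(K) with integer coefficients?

H_1 ≅ Z/2.

K has 7 vertices, 18 edges, 12 triangles.
rank ∂_1 = 6, rank ∂_2 = 12 ⇒ b_1 = 18 − 6 − 12 = 0; ∂_2 has invariant factor(s) [2] giving torsion. So H_1 ≅ Z/2.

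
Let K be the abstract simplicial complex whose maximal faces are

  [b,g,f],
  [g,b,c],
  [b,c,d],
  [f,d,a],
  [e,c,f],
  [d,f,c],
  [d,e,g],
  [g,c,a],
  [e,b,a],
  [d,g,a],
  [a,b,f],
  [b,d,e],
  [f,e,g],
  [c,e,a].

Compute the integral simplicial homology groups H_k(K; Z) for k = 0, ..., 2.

H_0 ≅ Z,  H_1 ≅ Z^2,  H_2 ≅ Z.

Fix the vertex order a < b < c < d < e < f < g and write every simplex with vertices in increasing order. Then dim K = 2 and the simplices of K are:

  0-simplices (7): a, b, c, d, e, f, g
  1-simplices (21): ab, ac, ad, ae, af, ag, bc, bd, be, bf, bg, cd, ce, cf, cg, de, df, dg, ef, eg, fg
  2-simplices (14): abe, abf, ace, acg, adf, adg, bcd, bcg, bde, bfg, cdf, cef, deg, efg

so the chain groups are C_0 ≅ Z^7, C_1 ≅ Z^21, C_2 ≅ Z^14.

∂_1: C_1 → C_0 is given by ∂[p,q] = [q] − [p].
The 7×21 boundary matrix has rank 6 and Smith normal form diag(1,1,1,1,1,1).

∂_2: C_2 → C_1 acts by ∂[p,q,r] = [q,r] − [p,r] + [p,q]. For instance
  ∂bfg = fg − bg + bf,
  ∂cef = ef − cf + ce.
The resulting 21×14 matrix has rank 13, and its Smith normal form has invariant factors (1,1,1,1,1,1,1,1,1,1,1,1,1).

From H_k ≅ ker(∂_k) / im(∂_{k+1}) we obtain:

  H_0: rank C_0 − rank ∂_1 = 7 − 6 = 1, and the invariant factors of ∂_1 are all 1, so H_0 ≅ Z.
  H_1: rank ker ∂_1 − rank ∂_2 = (21 − 6) − 13 = 2, and the invariant factors of ∂_2 are all 1, so H_1 ≅ Z^2.
  H_2: rank ker ∂_2 − rank ∂_3 = (14 − 13) − 0 = 1, and there is no ∂_3, so H_2 ≅ Z.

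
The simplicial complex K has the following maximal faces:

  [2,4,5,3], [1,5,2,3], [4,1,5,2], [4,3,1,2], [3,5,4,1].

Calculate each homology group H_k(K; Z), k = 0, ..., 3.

H_0 = Z,  H_1 = 0,  H_2 = 0,  H_3 = Z.

We work with the vertex ordering 1 < 2 < 3 < 4 < 5. The simplices of K, each written with vertices in increasing order, are:

  0-simplices (5): [1], [2], [3], [4], [5]
  1-simplices (10): [1,2], [1,3], [1,4], [1,5], [2,3], [2,4], [2,5], [3,4], [3,5], [4,5]
  2-simplices (10): [1,2,3], [1,2,4], [1,2,5], [1,3,4], [1,3,5], [1,4,5], [2,3,4], [2,3,5], [2,4,5], [3,4,5]
  3-simplices (5): [1,2,3,4], [1,2,3,5], [1,2,4,5], [1,3,4,5], [2,3,4,5]

giving chain groups C_0 ≅ Z^5, C_1 ≅ Z^10, C_2 ≅ Z^10, C_3 ≅ Z^5.

The boundary map ∂_1: C_1 → C_0 maps an edge to its endpoints' difference, ∂[p,q] = q − p. For instance
  ∂[4,5] = [5] − [4].
The resulting 5×10 matrix has rank 4, and its Smith normal form has invariant factors (1,1,1,1).

∂_2: C_2 → C_1 maps a triangle to the signed sum of its edges. For instance
  ∂[2,4,5] = [4,5] − [2,5] + [2,4],
  ∂[1,3,5] = [3,5] − [1,5] + [1,3].
This gives a 10×10 integer matrix of rank 6; reducing to Smith normal form yields diagonal entries (1,1,1,1,1,1).

The boundary map ∂_3: C_3 → C_2 sends each 3-simplex σ to the alternating sum Σ_i (−1)^i (σ with its i-th vertex removed). For instance
  ∂[1,2,3,4] = [2,3,4] − [1,3,4] + [1,2,4] − [1,2,3],
  ∂[1,2,4,5] = [2,4,5] − [1,4,5] + [1,2,5] − [1,2,4].
As a 10×5 matrix over Z this has rank 4, with invariant factors (1,1,1,1).

Computing H_k = (kernel of ∂_k) / (image of ∂_{k+1}):

  H_0: rank C_0 − rank ∂_1 = 5 − 4 = 1, and the invariant factors of ∂_1 are all 1, so H_0 = Z.
  H_1: rank ker ∂_1 − rank ∂_2 = (10 − 4) − 6 = 0, and the invariant factors of ∂_2 are all 1, so H_1 = 0.
  H_2: rank ker ∂_2 − rank ∂_3 = (10 − 6) − 4 = 0, and the invariant factors of ∂_3 are all 1, so H_2 = 0.
  H_3: rank ker ∂_3 − rank ∂_4 = (5 − 4) − 0 = 1, and there is no ∂_4, so H_3 = Z.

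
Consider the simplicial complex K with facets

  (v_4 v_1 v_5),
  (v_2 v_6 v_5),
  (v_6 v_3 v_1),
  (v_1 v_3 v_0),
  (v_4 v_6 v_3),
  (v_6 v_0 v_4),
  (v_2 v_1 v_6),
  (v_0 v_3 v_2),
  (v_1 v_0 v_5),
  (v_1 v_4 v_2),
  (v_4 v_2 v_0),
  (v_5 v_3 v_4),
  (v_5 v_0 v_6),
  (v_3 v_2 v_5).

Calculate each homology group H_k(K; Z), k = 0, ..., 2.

H_0 ≅ Z,  H_1 ≅ Z^2,  H_2 ≅ Z.

Take the total order v_0 < v_1 < v_2 < v_3 < v_4 < v_5 < v_6 on the vertex set. Then K (dimension 2) consists of the simplices:

  0-simplices (7): [v_0], [v_1], [v_2], [v_3], [v_4], [v_5], [v_6]
  1-simplices (21): (21 of them)
  2-simplices (14): (14 of them)

giving chain groups C_0 ≅ Z^7, C_1 ≅ Z^21, C_2 ≅ Z^14.

∂_1: C_1 → C_0 maps an edge to its endpoints' difference, ∂[p,q] = q − p.
As a 7×21 matrix over Z this has rank 6, with invariant factors (1,1,1,1,1,1).

Boundary ∂_2: C_2 → C_1 acts by ∂[p,q,r] = [q,r] − [p,r] + [p,q]. For instance
  ∂[v_1,v_2,v_6] = [v_2,v_6] − [v_1,v_6] + [v_1,v_2],
  ∂[v_0,v_2,v_4] = [v_2,v_4] − [v_0,v_4] + [v_0,v_2].
The resulting 21×14 matrix has rank 13, and its Smith normal form has invariant factors (1,1,1,1,1,1,1,1,1,1,1,1,1).

Reading off H_k = ker ∂_k / im ∂_{k+1}:

  H_0: rank C_0 − rank ∂_1 = 7 − 6 = 1, and the invariant factors of ∂_1 are all 1, so H_0 ≅ Z.
  H_1: rank ker ∂_1 − rank ∂_2 = (21 − 6) − 13 = 2, and the invariant factors of ∂_2 are all 1, so H_1 ≅ Z^2.
  H_2: rank ker ∂_2 − rank ∂_3 = (14 − 13) − 0 = 1, and there is no ∂_3, so H_2 ≅ Z.

As a check, the Euler characteristic is 7 − 21 + 14 = 0, which agrees with 1 − 2 + 1 = 0.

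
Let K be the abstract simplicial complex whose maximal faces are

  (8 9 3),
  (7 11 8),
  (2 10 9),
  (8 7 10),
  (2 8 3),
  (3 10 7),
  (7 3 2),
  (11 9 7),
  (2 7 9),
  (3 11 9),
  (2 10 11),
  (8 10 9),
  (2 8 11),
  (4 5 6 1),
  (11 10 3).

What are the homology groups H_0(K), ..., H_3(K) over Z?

H_0 ≅ Z^2,  H_1 ≅ Z^2,  H_2 ≅ Z,  H_3 = 0.

Fix the vertex order 1 < 2 < 3 < 4 < 5 < 6 < 7 < 8 < 9 < 10 < 11 and write every simplex with vertices in increasing order. Then dim K = 3 and the simplices of K are:

  0-simplices (11): [1], [2], [3], [4], [5], [6], [7], [8], [9], [10], [11]
  1-simplices (27): (27 of them)
  2-simplices (18): (18 of them)
  3-simplices (1): [1,4,5,6]

so the chain groups are C_0 ≅ Z^11, C_1 ≅ Z^27, C_2 ≅ Z^18, C_3 ≅ Z^1.

∂_1: C_1 → C_0 maps an edge to its endpoints' difference, ∂[p,q] = q − p.
This gives a 11×27 integer matrix of rank 9; reducing to Smith normal form yields diagonal entries (1,1,1,1,1,1,1,1,1).

∂_2: C_2 → C_1 acts by ∂[p,q,r] = [q,r] − [p,r] + [p,q]. For instance
  ∂[2,8,11] = [8,11] − [2,11] + [2,8],
  ∂[2,3,8] = [3,8] − [2,8] + [2,3].
As a 27×18 matrix over Z this has rank 16, with invariant factors (1,1,1,1,1,1,1,1,1,1,1,1,1,1,1,1).

Boundary ∂_3: C_3 → C_2 sends each 3-simplex σ to the alternating sum Σ_i (−1)^i (σ with its i-th vertex removed). For instance
  ∂[1,4,5,6] = [4,5,6] − [1,5,6] + [1,4,6] − [1,4,5].
This gives a 18×1 integer matrix of rank 1; reducing to Smith normal form yields diagonal entries (1).

Now H_k = ker ∂_k / im ∂_{k+1}, so:

  H_0: rank C_0 − rank ∂_1 = 11 − 9 = 2, and the invariant factors of ∂_1 are all 1, so H_0 ≅ Z^2.
  H_1: rank ker ∂_1 − rank ∂_2 = (27 − 9) − 16 = 2, and the invariant factors of ∂_2 are all 1, so H_1 ≅ Z^2.
  H_2: rank ker ∂_2 − rank ∂_3 = (18 − 16) − 1 = 1, and the invariant factors of ∂_3 are all 1, so H_2 ≅ Z.
  H_3: rank ker ∂_3 − rank ∂_4 = (1 − 1) − 0 = 0, and there is no ∂_4, so H_3 ≅ 0.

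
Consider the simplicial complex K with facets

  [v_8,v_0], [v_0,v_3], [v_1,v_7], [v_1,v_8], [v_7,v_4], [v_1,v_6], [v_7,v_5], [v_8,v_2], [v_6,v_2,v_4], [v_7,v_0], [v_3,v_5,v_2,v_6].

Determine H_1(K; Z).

Fix the vertex order v_0 < v_1 < v_2 < v_3 < v_4 < v_5 < v_6 < v_7 < v_8 and write every simplex with vertices in increasing order. Then dim K = 3 and the simplices of K are:

  0-simplices (9): [v_0], [v_1], [v_2], [v_3], [v_4], [v_5], [v_6], [v_7], [v_8]
  1-simplices (17): (17 of them)
  2-simplices (5): [v_2,v_3,v_5], [v_2,v_3,v_6], [v_2,v_4,v_6], [v_2,v_5,v_6], [v_3,v_5,v_6]
  3-simplices (1): [v_2,v_3,v_5,v_6]

Hence C_0 ≅ Z^9, C_1 ≅ Z^17, C_2 ≅ Z^5, C_3 ≅ Z^1.

Boundary ∂_1: C_1 → C_0 maps an edge to its endpoints' difference, ∂[p,q] = q − p.
As a 9×17 matrix over Z this has rank 8, with invariant factors (1,1,1,1,1,1,1,1).

∂_2: C_2 → C_1 acts by ∂[p,q,r] = [q,r] − [p,r] + [p,q]. For instance
  ∂[v_3,v_5,v_6] = [v_5,v_6] − [v_3,v_6] + [v_3,v_5],
  ∂[v_2,v_5,v_6] = [v_5,v_6] − [v_2,v_6] + [v_2,v_5].
As a 17×5 matrix over Z this has rank 4, with invariant factors (1,1,1,1).

The boundary map ∂_3: C_3 → C_2 sends each 3-simplex σ to the alternating sum Σ_i (−1)^i (σ with its i-th vertex removed). For instance
  ∂[v_2,v_3,v_5,v_6] = [v_3,v_5,v_6] − [v_2,v_5,v_6] + [v_2,v_3,v_6] − [v_2,v_3,v_5].
This gives a 5×1 integer matrix of rank 1; reducing to Smith normal form yields diagonal entries (1).

Reading off H_k = ker ∂_k / im ∂_{k+1}:

  H_1: rank ker ∂_1 − rank ∂_2 = (17 − 8) − 4 = 5, and the invariant factors of ∂_2 are all 1, so H_1 = Z^5.

H_1 = Z^5.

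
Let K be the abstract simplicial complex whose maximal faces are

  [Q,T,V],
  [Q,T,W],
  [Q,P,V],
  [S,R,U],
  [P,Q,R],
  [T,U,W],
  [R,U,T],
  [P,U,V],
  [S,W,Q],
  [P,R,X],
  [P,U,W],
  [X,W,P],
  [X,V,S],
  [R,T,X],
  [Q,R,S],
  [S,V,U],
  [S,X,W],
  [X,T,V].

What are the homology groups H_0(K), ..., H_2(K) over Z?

H_0 = Z,  H_1 = Z^2,  H_2 = Z.

Take the total order P < Q < R < S < T < U < V < W < X on the vertex set. Then K (dimension 2) consists of the simplices:

  0-simplices (9): P, Q, R, S, T, U, V, W, X
  1-simplices (27): PQ, PR, PU, PV, PW, PX, QR, QS, QT, QV, QW, RS, RT, RU, RX, SU, SV, SW, SX, TU, TV, TW, TX, UV, UW, VX, WX
  2-simplices (18): PQR, PQV, PRX, PUV, PUW, PWX, QRS, QSW, QTV, QTW, RSU, RTU, RTX, SUV, SVX, SWX, TUW, TVX

Hence C_0 ≅ Z^9, C_1 ≅ Z^27, C_2 ≅ Z^18.

Boundary ∂_1: C_1 → C_0 is given by ∂[p,q] = [q] − [p].
The resulting 9×27 matrix has rank 8, and its Smith normal form has invariant factors (1,1,1,1,1,1,1,1).

∂_2: C_2 → C_1 maps a triangle to the signed sum of its edges. For instance
  ∂SUV = UV − SV + SU,
  ∂TUW = UW − TW + TU.
This gives a 27×18 integer matrix of rank 17; reducing to Smith normal form yields diagonal entries (1,1,1,1,1,1,1,1,1,1,1,1,1,1,1,1,1).

Computing H_k = (kernel of ∂_k) / (image of ∂_{k+1}):

  H_0: rank C_0 − rank ∂_1 = 9 − 8 = 1, and the invariant factors of ∂_1 are all 1, so H_0 = Z.
  H_1: rank ker ∂_1 − rank ∂_2 = (27 − 8) − 17 = 2, and the invariant factors of ∂_2 are all 1, so H_1 = Z^2.
  H_2: rank ker ∂_2 − rank ∂_3 = (18 − 17) − 0 = 1, and there is no ∂_3, so H_2 = Z.

As a check, the Euler characteristic is 9 − 27 + 18 = 0, which agrees with 1 − 2 + 1 = 0.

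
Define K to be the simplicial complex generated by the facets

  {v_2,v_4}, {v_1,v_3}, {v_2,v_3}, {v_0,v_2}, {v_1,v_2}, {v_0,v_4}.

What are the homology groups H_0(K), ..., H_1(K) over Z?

We work with the vertex ordering v_0 < v_1 < v_2 < v_3 < v_4. The simplices of K, each written with vertices in increasing order, are:

  0-simplices (5): [v_0], [v_1], [v_2], [v_3], [v_4]
  1-simplices (6): [v_0,v_2], [v_0,v_4], [v_1,v_2], [v_1,v_3], [v_2,v_3], [v_2,v_4]

giving chain groups C_0 ≅ Z^5, C_1 ≅ Z^6.

The boundary map ∂_1: C_1 → C_0 sends each edge [p,q] (with p < q) to q − p. For instance
  ∂[v_1,v_3] = [v_3] − [v_1].
As a 5×6 matrix over Z this has rank 4, with invariant factors (1,1,1,1).

Now H_k = ker ∂_k / im ∂_{k+1}, so:

  H_0: rank C_0 − rank ∂_1 = 5 − 4 = 1, and the invariant factors of ∂_1 are all 1, so H_0 = Z.
  H_1: rank ker ∂_1 − rank ∂_2 = (6 − 4) − 0 = 2, and there is no ∂_2, so H_1 = Z^2.

H_0 ≅ Z,  H_1 ≅ Z^2.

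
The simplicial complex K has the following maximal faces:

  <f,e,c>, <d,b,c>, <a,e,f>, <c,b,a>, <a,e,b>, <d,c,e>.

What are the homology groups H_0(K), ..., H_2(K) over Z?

H_0 ≅ Z,  H_1 ≅ Z,  H_2 = 0.

Fix the vertex order a < b < c < d < e < f and write every simplex with vertices in increasing order. Then dim K = 2 and the simplices of K are:

  0-simplices (6): a, b, c, d, e, f
  1-simplices (12): ab, ac, ae, af, bc, bd, be, cd, ce, cf, de, ef
  2-simplices (6): abc, abe, aef, bcd, cde, cef

so the chain groups are C_0 ≅ Z^6, C_1 ≅ Z^12, C_2 ≅ Z^6.

Boundary ∂_1: C_1 → C_0 is given by ∂[p,q] = [q] − [p]. For instance
  ∂ab = b − a.
The resulting 6×12 matrix has rank 5, and its Smith normal form has invariant factors (1,1,1,1,1).

The boundary map ∂_2: C_2 → C_1 sends each 2-simplex [p,q,r] to [q,r] − [p,r] + [p,q]. For instance
  ∂cde = de − ce + cd,
  ∂cef = ef − cf + ce.
The resulting 12×6 matrix has rank 6, and its Smith normal form has invariant factors (1,1,1,1,1,1).

From H_k ≅ ker(∂_k) / im(∂_{k+1}) we obtain:

  H_0: rank C_0 − rank ∂_1 = 6 − 5 = 1, and the invariant factors of ∂_1 are all 1, so H_0 ≅ Z.
  H_1: rank ker ∂_1 − rank ∂_2 = (12 − 5) − 6 = 1, and the invariant factors of ∂_2 are all 1, so H_1 ≅ Z.
  H_2: rank ker ∂_2 − rank ∂_3 = (6 − 6) − 0 = 0, and there is no ∂_3, so H_2 ≅ 0.

As a check, the Euler characteristic is 6 − 12 + 6 = 0, which agrees with 1 − 1 + 0 = 0.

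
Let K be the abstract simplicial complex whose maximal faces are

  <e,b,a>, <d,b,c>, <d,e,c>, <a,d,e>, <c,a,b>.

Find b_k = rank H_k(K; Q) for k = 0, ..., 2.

b_0 = 1, b_1 = 1, b_2 = 0.

We work with the vertex ordering a < b < c < d < e. The simplices of K, each written with vertices in increasing order, are:

  0-simplices (5): a, b, c, d, e
  1-simplices (10): ab, ac, ad, ae, bc, bd, be, cd, ce, de
  2-simplices (5): abc, abe, ade, bcd, cde

Hence C_0 ≅ Z^5, C_1 ≅ Z^10, C_2 ≅ Z^5.

The boundary map ∂_1: C_1 → C_0 is given by ∂[p,q] = [q] − [p]. For instance
  ∂ad = d − a.
As a 5×10 matrix over Z this has rank 4, with invariant factors (1,1,1,1).

The boundary map ∂_2: C_2 → C_1 acts by ∂[p,q,r] = [q,r] − [p,r] + [p,q]. For instance
  ∂abc = bc − ac + ab,
  ∂abe = be − ae + ab.
As a 10×5 matrix over Z this has rank 5, with invariant factors (1,1,1,1,1).

Now H_k = ker ∂_k / im ∂_{k+1}, so:

  H_0: rank C_0 − rank ∂_1 = 5 − 4 = 1, and the invariant factors of ∂_1 are all 1, so H_0 = Z.
  H_1: rank ker ∂_1 − rank ∂_2 = (10 − 4) − 5 = 1, and the invariant factors of ∂_2 are all 1, so H_1 = Z.
  H_2: rank ker ∂_2 − rank ∂_3 = (5 − 5) − 0 = 0, and there is no ∂_3, so H_2 = 0.

As a check, the Euler characteristic is 5 − 10 + 5 = 0, which agrees with 1 − 1 + 0 = 0.
(K is a triangulation of the Möbius band.)

Hence the Betti numbers are b_0 = 1, b_1 = 1, b_2 = 0.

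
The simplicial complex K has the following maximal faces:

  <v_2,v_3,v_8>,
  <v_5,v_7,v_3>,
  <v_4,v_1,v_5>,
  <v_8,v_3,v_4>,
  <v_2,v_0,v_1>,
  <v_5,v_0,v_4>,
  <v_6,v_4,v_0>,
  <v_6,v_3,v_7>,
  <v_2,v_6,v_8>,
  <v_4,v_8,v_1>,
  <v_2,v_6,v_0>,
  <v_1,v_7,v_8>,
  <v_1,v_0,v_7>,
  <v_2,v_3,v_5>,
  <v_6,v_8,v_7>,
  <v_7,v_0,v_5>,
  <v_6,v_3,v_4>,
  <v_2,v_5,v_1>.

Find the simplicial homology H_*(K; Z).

Order the vertices as v_0 < v_1 < v_2 < v_3 < v_4 < v_5 < v_6 < v_7 < v_8. Listing each simplex with vertices in this order, K has dimension 2 with simplices:

  0-simplices (9): [v_0], [v_1], [v_2], [v_3], [v_4], [v_5], [v_6], [v_7], [v_8]
  1-simplices (27): (27 of them)
  2-simplices (18): (18 of them)

giving chain groups C_0 ≅ Z^9, C_1 ≅ Z^27, C_2 ≅ Z^18.

∂_1: C_1 → C_0 maps an edge to its endpoints' difference, ∂[p,q] = q − p. For instance
  ∂[v_3,v_5] = [v_5] − [v_3].
As a 9×27 matrix over Z this has rank 8, with invariant factors (1,1,1,1,1,1,1,1).

∂_2: C_2 → C_1 acts by ∂[p,q,r] = [q,r] − [p,r] + [p,q]. For instance
  ∂[v_3,v_5,v_7] = [v_5,v_7] − [v_3,v_7] + [v_3,v_5],
  ∂[v_0,v_5,v_7] = [v_5,v_7] − [v_0,v_7] + [v_0,v_5].
As a 27×18 matrix over Z this has rank 18, with invariant factors (1,1,1,1,1,1,1,1,1,1,1,1,1,1,1,1,1,2).

Computing H_k = (kernel of ∂_k) / (image of ∂_{k+1}):

  H_0: rank C_0 − rank ∂_1 = 9 − 8 = 1, and the invariant factors of ∂_1 are all 1, so H_0 = Z.
  H_1: rank ker ∂_1 − rank ∂_2 = (27 − 8) − 18 = 1, and ∂_2 has invariant factor 2 > 1, so H_1 = Z ⊕ Z/2Z.
  H_2: rank ker ∂_2 − rank ∂_3 = (18 − 18) − 0 = 0, and there is no ∂_3, so H_2 = 0.

(K is a triangulation of the Klein bottle.)

H_0 ≅ Z,  H_1 ≅ Z ⊕ Z/2Z,  H_2 = 0.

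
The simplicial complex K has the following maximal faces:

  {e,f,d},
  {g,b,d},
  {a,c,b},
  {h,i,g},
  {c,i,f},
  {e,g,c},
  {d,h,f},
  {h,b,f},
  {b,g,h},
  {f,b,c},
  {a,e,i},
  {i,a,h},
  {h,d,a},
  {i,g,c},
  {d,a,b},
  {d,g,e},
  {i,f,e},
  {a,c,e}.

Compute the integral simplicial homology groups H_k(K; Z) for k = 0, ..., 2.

Fix the vertex order a < b < c < d < e < f < g < h < i and write every simplex with vertices in increasing order. Then dim K = 2 and the simplices of K are:

  0-simplices (9): a, b, c, d, e, f, g, h, i
  1-simplices (27): ab, ac, ad, ae, ah, ai, bc, bd, bf, bg, bh, ce, cf, cg, ci, de, df, dg, dh, ef, eg, ei, fh, fi, gh, gi, hi
  2-simplices (18): abc, abd, ace, adh, aei, ahi, bcf, bdg, bfh, bgh, ceg, cfi, cgi, def, deg, dfh, efi, ghi

Hence C_0 ≅ Z^9, C_1 ≅ Z^27, C_2 ≅ Z^18.

Boundary ∂_1: C_1 → C_0 sends each edge [p,q] (with p < q) to q − p. For instance
  ∂gi = i − g.
The resulting 9×27 matrix has rank 8, and its Smith normal form has invariant factors (1,1,1,1,1,1,1,1).

Boundary ∂_2: C_2 → C_1 sends each 2-simplex [p,q,r] to [q,r] − [p,r] + [p,q]. For instance
  ∂bcf = cf − bf + bc,
  ∂cgi = gi − ci + cg.
The resulting 27×18 matrix has rank 18, and its Smith normal form has invariant factors (1,1,1,1,1,1,1,1,1,1,1,1,1,1,1,1,1,2).

From H_k ≅ ker(∂_k) / im(∂_{k+1}) we obtain:

  H_0: rank C_0 − rank ∂_1 = 9 − 8 = 1, and the invariant factors of ∂_1 are all 1, so H_0 = Z.
  H_1: rank ker ∂_1 − rank ∂_2 = (27 − 8) − 18 = 1, and ∂_2 has invariant factor 2 > 1, so H_1 = Z ⊕ Z/2Z.
  H_2: rank ker ∂_2 − rank ∂_3 = (18 − 18) − 0 = 0, and there is no ∂_3, so H_2 = 0.

As a check, the Euler characteristic is 9 − 27 + 18 = 0, which agrees with 1 − 1 + 0 = 0.

H_0 = Z,  H_1 = Z ⊕ Z/2Z,  H_2 = 0.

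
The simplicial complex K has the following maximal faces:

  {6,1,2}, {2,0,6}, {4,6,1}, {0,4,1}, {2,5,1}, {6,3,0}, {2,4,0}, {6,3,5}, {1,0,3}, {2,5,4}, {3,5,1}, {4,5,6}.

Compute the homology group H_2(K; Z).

Fix the vertex order 0 < 1 < 2 < 3 < 4 < 5 < 6 and write every simplex with vertices in increasing order. Then dim K = 2 and the simplices of K are:

  0-simplices (7): [0], [1], [2], [3], [4], [5], [6]
  1-simplices (18): [0,1], [0,2], [0,3], [0,4], [0,6], [1,2], [1,3], [1,4], [1,5], [1,6], [2,4], [2,5], [2,6], [3,5], [3,6], [4,5], [4,6], [5,6]
  2-simplices (12): [0,1,3], [0,1,4], [0,2,4], [0,2,6], [0,3,6], [1,2,5], [1,2,6], [1,3,5], [1,4,6], [2,4,5], [3,5,6], [4,5,6]

giving chain groups C_0 ≅ Z^7, C_1 ≅ Z^18, C_2 ≅ Z^12.

The boundary map ∂_1: C_1 → C_0 maps an edge to its endpoints' difference, ∂[p,q] = q − p.
As a 7×18 matrix over Z this has rank 6, with invariant factors (1,1,1,1,1,1).

Boundary ∂_2: C_2 → C_1 sends each 2-simplex [p,q,r] to [q,r] − [p,r] + [p,q]. For instance
  ∂[2,4,5] = [4,5] − [2,5] + [2,4],
  ∂[1,2,5] = [2,5] − [1,5] + [1,2].
The resulting 18×12 matrix has rank 12, and its Smith normal form has invariant factors (1,1,1,1,1,1,1,1,1,1,1,2).

Computing H_k = (kernel of ∂_k) / (image of ∂_{k+1}):

  H_2: rank ker ∂_2 − rank ∂_3 = (12 − 12) − 0 = 0, and there is no ∂_3, so H_2 ≅ 0.

H_2 ≅ 0.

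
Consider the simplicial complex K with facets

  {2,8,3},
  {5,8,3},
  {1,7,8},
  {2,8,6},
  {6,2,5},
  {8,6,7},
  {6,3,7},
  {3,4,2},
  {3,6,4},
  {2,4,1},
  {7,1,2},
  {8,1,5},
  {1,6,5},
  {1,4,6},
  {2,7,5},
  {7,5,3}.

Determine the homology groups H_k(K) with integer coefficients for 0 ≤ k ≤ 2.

H_0 = Z,  H_1 = Z^2,  H_2 = Z.

We work with the vertex ordering 1 < 2 < 3 < 4 < 5 < 6 < 7 < 8. The simplices of K, each written with vertices in increasing order, are:

  0-simplices (8): [1], [2], [3], [4], [5], [6], [7], [8]
  1-simplices (24): (24 of them)
  2-simplices (16): [1,2,4], [1,2,7], [1,4,6], [1,5,6], [1,5,8], [1,7,8], [2,3,4], [2,3,8], [2,5,6], [2,5,7], [2,6,8], [3,4,6], [3,5,7], [3,5,8], [3,6,7], [6,7,8]

so the chain groups are C_0 ≅ Z^8, C_1 ≅ Z^24, C_2 ≅ Z^16.

The boundary map ∂_1: C_1 → C_0 maps an edge to its endpoints' difference, ∂[p,q] = q − p.
The 8×24 boundary matrix has rank 7 and Smith normal form diag(1,1,1,1,1,1,1).

∂_2: C_2 → C_1 maps a triangle to the signed sum of its edges. For instance
  ∂[6,7,8] = [7,8] − [6,8] + [6,7],
  ∂[1,5,6] = [5,6] − [1,6] + [1,5].
The 24×16 boundary matrix has rank 15 and Smith normal form diag(1,1,1,1,1,1,1,1,1,1,1,1,1,1,1).

From H_k ≅ ker(∂_k) / im(∂_{k+1}) we obtain:

  H_0: rank C_0 − rank ∂_1 = 8 − 7 = 1, and the invariant factors of ∂_1 are all 1, so H_0 = Z.
  H_1: rank ker ∂_1 − rank ∂_2 = (24 − 7) − 15 = 2, and the invariant factors of ∂_2 are all 1, so H_1 = Z^2.
  H_2: rank ker ∂_2 − rank ∂_3 = (16 − 15) − 0 = 1, and there is no ∂_3, so H_2 = Z.

(K is a triangulation of the torus T^2.)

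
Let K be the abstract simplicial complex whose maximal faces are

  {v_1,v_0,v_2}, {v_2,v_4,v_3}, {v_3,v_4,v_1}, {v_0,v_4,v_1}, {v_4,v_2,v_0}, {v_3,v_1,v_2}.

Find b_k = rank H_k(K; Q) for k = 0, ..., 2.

Order the vertices as v_0 < v_1 < v_2 < v_3 < v_4. Listing each simplex with vertices in this order, K has dimension 2 with simplices:

  0-simplices (5): [v_0], [v_1], [v_2], [v_3], [v_4]
  1-simplices (9): [v_0,v_1], [v_0,v_2], [v_0,v_4], [v_1,v_2], [v_1,v_3], [v_1,v_4], [v_2,v_3], [v_2,v_4], [v_3,v_4]
  2-simplices (6): [v_0,v_1,v_2], [v_0,v_1,v_4], [v_0,v_2,v_4], [v_1,v_2,v_3], [v_1,v_3,v_4], [v_2,v_3,v_4]

so the chain groups are C_0 ≅ Z^5, C_1 ≅ Z^9, C_2 ≅ Z^6.

Boundary ∂_1: C_1 → C_0 maps an edge to its endpoints' difference, ∂[p,q] = q − p. For instance
  ∂[v_2,v_4] = [v_4] − [v_2].
The resulting 5×9 matrix has rank 4, and its Smith normal form has invariant factors (1,1,1,1).

Boundary ∂_2: C_2 → C_1 sends each 2-simplex [p,q,r] to [q,r] − [p,r] + [p,q]. For instance
  ∂[v_2,v_3,v_4] = [v_3,v_4] − [v_2,v_4] + [v_2,v_3],
  ∂[v_1,v_2,v_3] = [v_2,v_3] − [v_1,v_3] + [v_1,v_2].
This gives a 9×6 integer matrix of rank 5; reducing to Smith normal form yields diagonal entries (1,1,1,1,1).

Reading off H_k = ker ∂_k / im ∂_{k+1}:

  H_0: rank C_0 − rank ∂_1 = 5 − 4 = 1, and the invariant factors of ∂_1 are all 1, so H_0 = Z.
  H_1: rank ker ∂_1 − rank ∂_2 = (9 − 4) − 5 = 0, and the invariant factors of ∂_2 are all 1, so H_1 = 0.
  H_2: rank ker ∂_2 − rank ∂_3 = (6 − 5) − 0 = 1, and there is no ∂_3, so H_2 = Z.

Hence the Betti numbers are b_0 = 1, b_1 = 0, b_2 = 1.

b_0 = 1, b_1 = 0, b_2 = 1.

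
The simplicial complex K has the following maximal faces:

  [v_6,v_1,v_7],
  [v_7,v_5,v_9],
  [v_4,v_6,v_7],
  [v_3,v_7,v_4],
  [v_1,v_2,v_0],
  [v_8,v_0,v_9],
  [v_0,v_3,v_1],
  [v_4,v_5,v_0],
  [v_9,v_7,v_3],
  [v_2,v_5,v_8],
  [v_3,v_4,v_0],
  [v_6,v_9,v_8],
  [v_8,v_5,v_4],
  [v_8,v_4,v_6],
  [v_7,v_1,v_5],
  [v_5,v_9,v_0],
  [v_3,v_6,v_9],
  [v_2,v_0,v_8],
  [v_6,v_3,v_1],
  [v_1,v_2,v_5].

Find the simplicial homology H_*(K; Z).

K has 10 vertices, 30 edges, 20 triangles.
rank ∂_0 = 0, rank ∂_1 = 9 ⇒ b_0 = 10 − 0 − 9 = 1; all invariant factors of ∂_1 are 1 so no torsion. So H_0 ≅ Z.
rank ∂_1 = 9, rank ∂_2 = 20 ⇒ b_1 = 30 − 9 − 20 = 1; ∂_2 has invariant factor(s) [2] giving torsion. So H_1 ≅ Z ⊕ Z/2.
rank ∂_2 = 20, rank ∂_3 = 0 ⇒ b_2 = 20 − 20 − 0 = 0. So H_2 ≅ 0.

H_0 = Z,  H_1 = Z ⊕ Z/2,  H_2 = 0.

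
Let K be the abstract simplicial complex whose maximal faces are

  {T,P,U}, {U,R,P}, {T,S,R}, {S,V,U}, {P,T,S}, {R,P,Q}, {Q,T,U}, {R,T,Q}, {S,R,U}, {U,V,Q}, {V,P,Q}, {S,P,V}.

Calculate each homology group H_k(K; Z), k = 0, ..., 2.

Order the vertices as P < Q < R < S < T < U < V. Listing each simplex with vertices in this order, K has dimension 2 with simplices:

  0-simplices (7): P, Q, R, S, T, U, V
  1-simplices (18): PQ, PR, PS, PT, PU, PV, QR, QT, QU, QV, RS, RT, RU, ST, SU, SV, TU, UV
  2-simplices (12): PQR, PQV, PRU, PST, PSV, PTU, QRT, QTU, QUV, RST, RSU, SUV

Hence C_0 ≅ Z^7, C_1 ≅ Z^18, C_2 ≅ Z^12.

∂_1: C_1 → C_0 maps an edge to its endpoints' difference, ∂[p,q] = q − p.
As a 7×18 matrix over Z this has rank 6, with invariant factors (1,1,1,1,1,1).

∂_2: C_2 → C_1 acts by ∂[p,q,r] = [q,r] − [p,r] + [p,q]. For instance
  ∂PQV = QV − PV + PQ,
  ∂QUV = UV − QV + QU.
The 18×12 boundary matrix has rank 12 and Smith normal form diag(1,1,1,1,1,1,1,1,1,1,1,2).

Now H_k = ker ∂_k / im ∂_{k+1}, so:

  H_0: rank C_0 − rank ∂_1 = 7 − 6 = 1, and the invariant factors of ∂_1 are all 1, so H_0 = Z.
  H_1: rank ker ∂_1 − rank ∂_2 = (18 − 6) − 12 = 0, and ∂_2 has invariant factor 2 > 1, so H_1 = Z/2.
  H_2: rank ker ∂_2 − rank ∂_3 = (12 − 12) − 0 = 0, and there is no ∂_3, so H_2 = 0.

(K is a triangulation of the real projective plane RP^2.)

H_0 = Z,  H_1 = Z/2,  H_2 = 0.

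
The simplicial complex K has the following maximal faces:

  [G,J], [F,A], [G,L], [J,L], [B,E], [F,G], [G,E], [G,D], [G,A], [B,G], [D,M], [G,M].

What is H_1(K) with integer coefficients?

H_1 ≅ Z^4.

Take the total order A < B < D < E < F < G < J < L < M on the vertex set. Then K (dimension 1) consists of the simplices:

  0-simplices (9): A, B, D, E, F, G, J, L, M
  1-simplices (12): AF, AG, BE, BG, DG, DM, EG, FG, GJ, GL, GM, JL

giving chain groups C_0 ≅ Z^9, C_1 ≅ Z^12.

∂_1: C_1 → C_0 maps an edge to its endpoints' difference, ∂[p,q] = q − p. For instance
  ∂GJ = J − G.
As a 9×12 matrix over Z this has rank 8, with invariant factors (1,1,1,1,1,1,1,1).

From H_k ≅ ker(∂_k) / im(∂_{k+1}) we obtain:

  H_1: rank ker ∂_1 − rank ∂_2 = (12 − 8) − 0 = 4, and there is no ∂_2, so H_1 ≅ Z^4.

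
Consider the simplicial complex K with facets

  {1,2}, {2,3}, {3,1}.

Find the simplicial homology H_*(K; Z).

Fix the vertex order 1 < 2 < 3 and write every simplex with vertices in increasing order. Then dim K = 1 and the simplices of K are:

  0-simplices (3): [1], [2], [3]
  1-simplices (3): [1,2], [1,3], [2,3]

giving chain groups C_0 ≅ Z^3, C_1 ≅ Z^3.

∂_1: C_1 → C_0 maps an edge to its endpoints' difference, ∂[p,q] = q − p. For instance
  ∂[2,3] = [3] − [2].
This gives a 3×3 integer matrix of rank 2; reducing to Smith normal form yields diagonal entries (1,1).

Computing H_k = (kernel of ∂_k) / (image of ∂_{k+1}):

  H_0: rank C_0 − rank ∂_1 = 3 − 2 = 1, and the invariant factors of ∂_1 are all 1, so H_0 = Z.
  H_1: rank ker ∂_1 − rank ∂_2 = (3 − 2) − 0 = 1, and there is no ∂_2, so H_1 = Z.

H_0 ≅ Z,  H_1 ≅ Z.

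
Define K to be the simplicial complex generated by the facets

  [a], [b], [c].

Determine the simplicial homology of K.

H_0 ≅ Z^3.

K has 3 vertices.
rank ∂_0 = 0, rank ∂_1 = 0 ⇒ b_0 = 3 − 0 − 0 = 3. So H_0 ≅ Z^3.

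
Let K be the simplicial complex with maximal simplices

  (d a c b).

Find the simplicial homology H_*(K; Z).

H_0 = Z,  H_1 = 0,  H_2 = 0,  H_3 = 0.

We work with the vertex ordering a < b < c < d. The simplices of K, each written with vertices in increasing order, are:

  0-simplices (4): a, b, c, d
  1-simplices (6): ab, ac, ad, bc, bd, cd
  2-simplices (4): abc, abd, acd, bcd
  3-simplices (1): abcd

giving chain groups C_0 ≅ Z^4, C_1 ≅ Z^6, C_2 ≅ Z^4, C_3 ≅ Z^1.

∂_1: C_1 → C_0 maps an edge to its endpoints' difference, ∂[p,q] = q − p. For instance
  ∂bd = d − b.
The 4×6 boundary matrix has rank 3 and Smith normal form diag(1,1,1).

Boundary ∂_2: C_2 → C_1 acts by ∂[p,q,r] = [q,r] − [p,r] + [p,q]. For instance
  ∂abd = bd − ad + ab,
  ∂acd = cd − ad + ac.
The resulting 6×4 matrix has rank 3, and its Smith normal form has invariant factors (1,1,1).

∂_3: C_3 → C_2 sends each 3-simplex σ to the alternating sum Σ_i (−1)^i (σ with its i-th vertex removed). For instance
  ∂abcd = bcd − acd + abd − abc.
The 4×1 boundary matrix has rank 1 and Smith normal form diag(1).

Computing H_k = (kernel of ∂_k) / (image of ∂_{k+1}):

  H_0: rank C_0 − rank ∂_1 = 4 − 3 = 1, and the invariant factors of ∂_1 are all 1, so H_0 ≅ Z.
  H_1: rank ker ∂_1 − rank ∂_2 = (6 − 3) − 3 = 0, and the invariant factors of ∂_2 are all 1, so H_1 ≅ 0.
  H_2: rank ker ∂_2 − rank ∂_3 = (4 − 3) − 1 = 0, and the invariant factors of ∂_3 are all 1, so H_2 ≅ 0.
  H_3: rank ker ∂_3 − rank ∂_4 = (1 − 1) − 0 = 0, and there is no ∂_4, so H_3 ≅ 0.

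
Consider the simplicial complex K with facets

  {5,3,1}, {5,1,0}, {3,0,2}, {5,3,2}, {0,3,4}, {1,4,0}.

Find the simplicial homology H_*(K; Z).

We work with the vertex ordering 0 < 1 < 2 < 3 < 4 < 5. The simplices of K, each written with vertices in increasing order, are:

  0-simplices (6): [0], [1], [2], [3], [4], [5]
  1-simplices (12): [0,1], [0,2], [0,3], [0,4], [0,5], [1,3], [1,4], [1,5], [2,3], [2,5], [3,4], [3,5]
  2-simplices (6): [0,1,4], [0,1,5], [0,2,3], [0,3,4], [1,3,5], [2,3,5]

so the chain groups are C_0 ≅ Z^6, C_1 ≅ Z^12, C_2 ≅ Z^6.

Boundary ∂_1: C_1 → C_0 is given by ∂[p,q] = [q] − [p].
This gives a 6×12 integer matrix of rank 5; reducing to Smith normal form yields diagonal entries (1,1,1,1,1).

∂_2: C_2 → C_1 sends each 2-simplex [p,q,r] to [q,r] − [p,r] + [p,q]. For instance
  ∂[0,3,4] = [3,4] − [0,4] + [0,3],
  ∂[0,2,3] = [2,3] − [0,3] + [0,2].
This gives a 12×6 integer matrix of rank 6; reducing to Smith normal form yields diagonal entries (1,1,1,1,1,1).

Now H_k = ker ∂_k / im ∂_{k+1}, so:

  H_0: rank C_0 − rank ∂_1 = 6 − 5 = 1, and the invariant factors of ∂_1 are all 1, so H_0 ≅ Z.
  H_1: rank ker ∂_1 − rank ∂_2 = (12 − 5) − 6 = 1, and the invariant factors of ∂_2 are all 1, so H_1 ≅ Z.
  H_2: rank ker ∂_2 − rank ∂_3 = (6 − 6) − 0 = 0, and there is no ∂_3, so H_2 ≅ 0.

H_0 = Z,  H_1 = Z,  H_2 = 0.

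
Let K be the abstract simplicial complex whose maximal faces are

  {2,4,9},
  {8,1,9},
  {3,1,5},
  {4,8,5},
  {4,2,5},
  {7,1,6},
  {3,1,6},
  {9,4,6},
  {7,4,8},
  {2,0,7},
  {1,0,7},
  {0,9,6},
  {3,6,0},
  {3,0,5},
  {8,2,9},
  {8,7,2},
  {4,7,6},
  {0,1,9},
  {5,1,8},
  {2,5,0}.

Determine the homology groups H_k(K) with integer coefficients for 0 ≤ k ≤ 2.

H_0 ≅ Z,  H_1 ≅ Z × Z/2,  H_2 = 0.

Order the vertices as 0 < 1 < 2 < 3 < 4 < 5 < 6 < 7 < 8 < 9. Listing each simplex with vertices in this order, K has dimension 2 with simplices:

  0-simplices (10): [0], [1], [2], [3], [4], [5], [6], [7], [8], [9]
  1-simplices (30): (30 of them)
  2-simplices (20): (20 of them)

so the chain groups are C_0 ≅ Z^10, C_1 ≅ Z^30, C_2 ≅ Z^20.

∂_1: C_1 → C_0 is given by ∂[p,q] = [q] − [p]. For instance
  ∂[8,9] = [9] − [8].
As a 10×30 matrix over Z this has rank 9, with invariant factors (1,1,1,1,1,1,1,1,1).

Boundary ∂_2: C_2 → C_1 maps a triangle to the signed sum of its edges. For instance
  ∂[2,7,8] = [7,8] − [2,8] + [2,7],
  ∂[0,3,5] = [3,5] − [0,5] + [0,3].
As a 30×20 matrix over Z this has rank 20, with invariant factors (1,1,1,1,1,1,1,1,1,1,1,1,1,1,1,1,1,1,1,2).

Computing H_k = (kernel of ∂_k) / (image of ∂_{k+1}):

  H_0: rank C_0 − rank ∂_1 = 10 − 9 = 1, and the invariant factors of ∂_1 are all 1, so H_0 ≅ Z.
  H_1: rank ker ∂_1 − rank ∂_2 = (30 − 9) − 20 = 1, and ∂_2 has invariant factor 2 > 1, so H_1 ≅ Z × Z/2.
  H_2: rank ker ∂_2 − rank ∂_3 = (20 − 20) − 0 = 0, and there is no ∂_3, so H_2 ≅ 0.

(K is a triangulation of the Klein bottle.)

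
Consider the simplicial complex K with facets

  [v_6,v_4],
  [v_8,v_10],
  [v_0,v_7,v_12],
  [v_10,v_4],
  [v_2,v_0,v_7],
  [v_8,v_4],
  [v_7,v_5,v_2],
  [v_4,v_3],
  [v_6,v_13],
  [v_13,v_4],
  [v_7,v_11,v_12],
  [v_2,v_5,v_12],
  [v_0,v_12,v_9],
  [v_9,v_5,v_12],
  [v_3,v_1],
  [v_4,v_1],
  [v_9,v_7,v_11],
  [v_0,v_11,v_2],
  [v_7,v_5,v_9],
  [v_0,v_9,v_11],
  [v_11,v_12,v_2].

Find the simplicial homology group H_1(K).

H_1 ≅ Z^3 × Z/2.

We work with the vertex ordering v_0 < v_1 < v_2 < v_3 < v_4 < v_5 < v_6 < v_7 < v_8 < v_9 < v_10 < v_11 < v_12 < v_13. The simplices of K, each written with vertices in increasing order, are:

  0-simplices (14): [v_0], [v_1], [v_2], [v_3], [v_4], [v_5], [v_6], [v_7], [v_8], [v_9], [v_10], [v_11], [v_12], [v_13]
  1-simplices (27): (27 of them)
  2-simplices (12): (12 of them)

giving chain groups C_0 ≅ Z^14, C_1 ≅ Z^27, C_2 ≅ Z^12.

Boundary ∂_1: C_1 → C_0 sends each edge [p,q] (with p < q) to q − p. For instance
  ∂[v_9,v_12] = [v_12] − [v_9].
As a 14×27 matrix over Z this has rank 12, with invariant factors (1,1,1,1,1,1,1,1,1,1,1,1).

The boundary map ∂_2: C_2 → C_1 acts by ∂[p,q,r] = [q,r] − [p,r] + [p,q]. For instance
  ∂[v_5,v_7,v_9] = [v_7,v_9] − [v_5,v_9] + [v_5,v_7],
  ∂[v_0,v_2,v_11] = [v_2,v_11] − [v_0,v_11] + [v_0,v_2].
This gives a 27×12 integer matrix of rank 12; reducing to Smith normal form yields diagonal entries (1,1,1,1,1,1,1,1,1,1,1,2).

Reading off H_k = ker ∂_k / im ∂_{k+1}:

  H_1: rank ker ∂_1 − rank ∂_2 = (27 − 12) − 12 = 3, and ∂_2 has invariant factor 2 > 1, so H_1 = Z^3 × Z/2.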